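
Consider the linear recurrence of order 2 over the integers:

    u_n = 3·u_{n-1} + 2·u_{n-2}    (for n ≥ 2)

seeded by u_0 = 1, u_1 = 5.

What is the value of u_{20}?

145465290649

u_2 = 3·5 + 2·1 = 17
u_3 = 3·17 + 2·5 = 61
u_4 = 3·61 + 2·17 = 217
u_5 = 3·217 + 2·61 = 773
u_6 = 3·773 + 2·217 = 2753
u_7 = 3·2753 + 2·773 = 9805
u_8 = 3·9805 + 2·2753 = 34921
u_9 = 3·34921 + 2·9805 = 124373
u_10 = 3·124373 + 2·34921 = 442961
u_11 = 3·442961 + 2·124373 = 1577629
u_12 = 3·1577629 + 2·442961 = 5618809
u_13 = 3·5618809 + 2·1577629 = 20011685
u_14 = 3·20011685 + 2·5618809 = 71272673
u_15 = 3·71272673 + 2·20011685 = 253841389
u_16 = 3·253841389 + 2·71272673 = 904069513
u_17 = 3·904069513 + 2·253841389 = 3219891317
u_18 = 3·3219891317 + 2·904069513 = 11467812977
u_19 = 3·11467812977 + 2·3219891317 = 40843221565
u_20 = 3·40843221565 + 2·11467812977 = 145465290649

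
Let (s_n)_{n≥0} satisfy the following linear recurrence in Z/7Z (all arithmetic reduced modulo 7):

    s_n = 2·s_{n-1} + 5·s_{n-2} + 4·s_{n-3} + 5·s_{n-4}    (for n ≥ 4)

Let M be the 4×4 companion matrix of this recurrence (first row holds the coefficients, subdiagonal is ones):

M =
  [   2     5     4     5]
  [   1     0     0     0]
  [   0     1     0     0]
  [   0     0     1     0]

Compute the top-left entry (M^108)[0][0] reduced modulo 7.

(M^108)[0][0] is the top entry after applying M 108 times to the unit state (1, 0, 0, 0). Equivalently it is h_{111} for the auxiliary sequence (h_n) obeying the same recurrence with h_3 = 1 and h_i = 0 for 0 ≤ i < 3:
h_4 = 2·1 + 5·0 + 4·0 + 5·0 = 2
h_5 = 2·2 + 5·1 + 4·0 + 5·0 = 2
h_6 = 2·2 + 5·2 + 4·1 + 5·0 = 4
h_7 = 2·4 + 5·2 + 4·2 + 5·1 = 3
h_8 = 2·3 + 5·4 + 4·2 + 5·2 = 2
h_9 = 2·2 + 5·3 + 4·4 + 5·2 = 3
h_10 = 2·3 + 5·2 + 4·3 + 5·4 = 6
h_11 = 2·6 + 5·3 + 4·2 + 5·3 = 1
h_12 = 2·1 + 5·6 + 4·3 + 5·2 = 5
h_13 = 2·5 + 5·1 + 4·6 + 5·3 = 5
h_14 = 2·5 + 5·5 + 4·1 + 5·6 = 6
h_15 = 2·6 + 5·5 + 4·5 + 5·1 = 6
h_16 = 2·6 + 5·6 + 4·5 + 5·5 = 3
h_17 = 2·3 + 5·6 + 4·6 + 5·5 = 1
h_18 = 2·1 + 5·3 + 4·6 + 5·6 = 1
h_19 = 2·1 + 5·1 + 4·3 + 5·6 = 0
h_20 = 2·0 + 5·1 + 4·1 + 5·3 = 3
h_21 = 2·3 + 5·0 + 4·1 + 5·1 = 1
h_22 = 2·1 + 5·3 + 4·0 + 5·1 = 1
h_23 = 2·1 + 5·1 + 4·3 + 5·0 = 5
h_24 = 2·5 + 5·1 + 4·1 + 5·3 = 6
h_25 = 2·6 + 5·5 + 4·1 + 5·1 = 4
h_26 = 2·4 + 5·6 + 4·5 + 5·1 = 0
h_27 = 2·0 + 5·4 + 4·6 + 5·5 = 6
h_28 = 2·6 + 5·0 + 4·4 + 5·6 = 2
h_29 = 2·2 + 5·6 + 4·0 + 5·4 = 5
h_30 = 2·5 + 5·2 + 4·6 + 5·0 = 2
h_31 = 2·2 + 5·5 + 4·2 + 5·6 = 4
h_32 = 2·4 + 5·2 + 4·5 + 5·2 = 6
h_33 = 2·6 + 5·4 + 4·2 + 5·5 = 2
h_34 = 2·2 + 5·6 + 4·4 + 5·2 = 4
h_35 = 2·4 + 5·2 + 4·6 + 5·4 = 6
h_36 = 2·6 + 5·4 + 4·2 + 5·6 = 0
h_37 = 2·0 + 5·6 + 4·4 + 5·2 = 0
h_38 = 2·0 + 5·0 + 4·6 + 5·4 = 2
h_39 = 2·2 + 5·0 + 4·0 + 5·6 = 6
h_40 = 2·6 + 5·2 + 4·0 + 5·0 = 1
h_41 = 2·1 + 5·6 + 4·2 + 5·0 = 5
h_42 = 2·5 + 5·1 + 4·6 + 5·2 = 0
h_43 = 2·0 + 5·5 + 4·1 + 5·6 = 3
h_44 = 2·3 + 5·0 + 4·5 + 5·1 = 3
h_45 = 2·3 + 5·3 + 4·0 + 5·5 = 4
h_46 = 2·4 + 5·3 + 4·3 + 5·0 = 0
h_47 = 2·0 + 5·4 + 4·3 + 5·3 = 5
h_48 = 2·5 + 5·0 + 4·4 + 5·3 = 6
h_49 = 2·6 + 5·5 + 4·0 + 5·4 = 1
h_50 = 2·1 + 5·6 + 4·5 + 5·0 = 3
h_51 = 2·3 + 5·1 + 4·6 + 5·5 = 4
h_52 = 2·4 + 5·3 + 4·1 + 5·6 = 1
h_53 = 2·1 + 5·4 + 4·3 + 5·1 = 4
h_54 = 2·4 + 5·1 + 4·4 + 5·3 = 2
h_55 = 2·2 + 5·4 + 4·1 + 5·4 = 6
h_56 = 2·6 + 5·2 + 4·4 + 5·1 = 1
h_57 = 2·1 + 5·6 + 4·2 + 5·4 = 4
h_58 = 2·4 + 5·1 + 4·6 + 5·2 = 5
h_59 = 2·5 + 5·4 + 4·1 + 5·6 = 1
h_60 = 2·1 + 5·5 + 4·4 + 5·1 = 6
h_61 = 2·6 + 5·1 + 4·5 + 5·4 = 1
h_62 = 2·1 + 5·6 + 4·1 + 5·5 = 5
h_63 = 2·5 + 5·1 + 4·6 + 5·1 = 2
h_64 = 2·2 + 5·5 + 4·1 + 5·6 = 0
h_65 = 2·0 + 5·2 + 4·5 + 5·1 = 0
h_66 = 2·0 + 5·0 + 4·2 + 5·5 = 5
h_67 = 2·5 + 5·0 + 4·0 + 5·2 = 6
h_68 = 2·6 + 5·5 + 4·0 + 5·0 = 2
h_69 = 2·2 + 5·6 + 4·5 + 5·0 = 5
h_70 = 2·5 + 5·2 + 4·6 + 5·5 = 6
h_71 = 2·6 + 5·5 + 4·2 + 5·6 = 5
h_72 = 2·5 + 5·6 + 4·5 + 5·2 = 0
h_73 = 2·0 + 5·5 + 4·6 + 5·5 = 4
h_74 = 2·4 + 5·0 + 4·5 + 5·6 = 2
h_75 = 2·2 + 5·4 + 4·0 + 5·5 = 0
h_76 = 2·0 + 5·2 + 4·4 + 5·0 = 5
h_77 = 2·5 + 5·0 + 4·2 + 5·4 = 3
h_78 = 2·3 + 5·5 + 4·0 + 5·2 = 6
h_79 = 2·6 + 5·3 + 4·5 + 5·0 = 5
h_80 = 2·5 + 5·6 + 4·3 + 5·5 = 0
h_81 = 2·0 + 5·5 + 4·6 + 5·3 = 1
h_82 = 2·1 + 5·0 + 4·5 + 5·6 = 3
h_83 = 2·3 + 5·1 + 4·0 + 5·5 = 1
h_84 = 2·1 + 5·3 + 4·1 + 5·0 = 0
h_85 = 2·0 + 5·1 + 4·3 + 5·1 = 1
h_86 = 2·1 + 5·0 + 4·1 + 5·3 = 0
h_87 = 2·0 + 5·1 + 4·0 + 5·1 = 3
h_88 = 2·3 + 5·0 + 4·1 + 5·0 = 3
h_89 = 2·3 + 5·3 + 4·0 + 5·1 = 5
h_90 = 2·5 + 5·3 + 4·3 + 5·0 = 2
h_91 = 2·2 + 5·5 + 4·3 + 5·3 = 0
h_92 = 2·0 + 5·2 + 4·5 + 5·3 = 3
h_93 = 2·3 + 5·0 + 4·2 + 5·5 = 4
h_94 = 2·4 + 5·3 + 4·0 + 5·2 = 5
h_95 = 2·5 + 5·4 + 4·3 + 5·0 = 0
h_96 = 2·0 + 5·5 + 4·4 + 5·3 = 0
h_97 = 2·0 + 5·0 + 4·5 + 5·4 = 5
h_98 = 2·5 + 5·0 + 4·0 + 5·5 = 0
h_99 = 2·0 + 5·5 + 4·0 + 5·0 = 4
h_100 = 2·4 + 5·0 + 4·5 + 5·0 = 0
h_101 = 2·0 + 5·4 + 4·0 + 5·5 = 3
h_102 = 2·3 + 5·0 + 4·4 + 5·0 = 1
h_103 = 2·1 + 5·3 + 4·0 + 5·4 = 2
h_104 = 2·2 + 5·1 + 4·3 + 5·0 = 0
h_105 = 2·0 + 5·2 + 4·1 + 5·3 = 1
h_106 = 2·1 + 5·0 + 4·2 + 5·1 = 1
h_107 = 2·1 + 5·1 + 4·0 + 5·2 = 3
h_108 = 2·3 + 5·1 + 4·1 + 5·0 = 1
h_109 = 2·1 + 5·3 + 4·1 + 5·1 = 5
h_110 = 2·5 + 5·1 + 4·3 + 5·1 = 4
h_111 = 2·4 + 5·5 + 4·1 + 5·3 = 3

3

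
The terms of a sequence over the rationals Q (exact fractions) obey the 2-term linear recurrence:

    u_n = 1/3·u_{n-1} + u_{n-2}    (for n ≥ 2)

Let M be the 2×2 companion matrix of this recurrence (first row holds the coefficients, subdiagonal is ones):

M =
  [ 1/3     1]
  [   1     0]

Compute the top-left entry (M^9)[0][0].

49159/19683

(M^9)[0][0] is the top entry after applying M 9 times to the unit state (1, 0). Equivalently it is h_{10} for the auxiliary sequence (h_n) obeying the same recurrence with h_1 = 1 and h_i = 0 for 0 ≤ i < 1:
h_2 = 1/3·1 + 1·0 = 1/3
h_3 = 1/3·1/3 + 1·1 = 10/9
h_4 = 1/3·10/9 + 1·1/3 = 19/27
h_5 = 1/3·19/27 + 1·10/9 = 109/81
h_6 = 1/3·109/81 + 1·19/27 = 280/243
h_7 = 1/3·280/243 + 1·109/81 = 1261/729
h_8 = 1/3·1261/729 + 1·280/243 = 3781/2187
h_9 = 1/3·3781/2187 + 1·1261/729 = 15130/6561
h_10 = 1/3·15130/6561 + 1·3781/2187 = 49159/19683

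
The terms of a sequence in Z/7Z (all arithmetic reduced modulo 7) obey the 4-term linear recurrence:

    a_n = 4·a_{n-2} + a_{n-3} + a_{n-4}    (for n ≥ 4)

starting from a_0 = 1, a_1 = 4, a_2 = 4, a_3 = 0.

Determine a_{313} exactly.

2

a_4 = 0·0 + 4·4 + 1·4 + 1·1 = 0
a_5 = 0·0 + 4·0 + 1·4 + 1·4 = 1
a_6 = 0·1 + 4·0 + 1·0 + 1·4 = 4
a_7 = 0·4 + 4·1 + 1·0 + 1·0 = 4
a_8 = 0·4 + 4·4 + 1·1 + 1·0 = 3
a_9 = 0·3 + 4·4 + 1·4 + 1·1 = 0
Continuing the recurrence:
  a_10 = 6;  a_11 = 0;  a_12 = 6;  a_13 = 6;  a_14 = 2;  a_15 = 2
  a_16 = 6;  a_17 = 2;  a_18 = 0;  a_19 = 2;  a_20 = 1;  a_21 = 3
  a_22 = 6;  a_23 = 1;  a_24 = 0;  a_25 = 6;  a_26 = 0;  a_27 = 4
  a_28 = 6;  a_29 = 1;  a_30 = 0;  a_31 = 0;  a_32 = 0;  a_33 = 1
  a_34 = 0;  a_35 = 4;  a_36 = 1;  a_37 = 3;  a_38 = 1;  a_39 = 3
  a_40 = 1;  a_41 = 2;  a_42 = 1;  a_43 = 5;  a_44 = 0;  a_45 = 2
  a_46 = 6;  a_47 = 6;  a_48 = 5;  a_49 = 4;  a_50 = 4;  a_51 = 6
  a_52 = 4;  a_53 = 4;  a_54 = 5;  a_55 = 5;  a_56 = 0;  a_57 = 1
  a_58 = 3;  a_59 = 2;  a_60 = 6;  a_61 = 5;  a_62 = 1;  a_63 = 0
  a_64 = 1;  a_65 = 6;  a_66 = 5;  a_67 = 4;  a_68 = 6;  a_69 = 6
  a_70 = 5;  a_71 = 6;  a_72 = 4;  a_73 = 0;  a_74 = 6;  a_75 = 3
  a_76 = 0;  a_77 = 4;  a_78 = 2;  a_79 = 5;  a_80 = 5;  a_81 = 5
  a_82 = 6;  a_83 = 2;  a_84 = 6;  a_85 = 5;  a_86 = 4;  a_87 = 0
  a_88 = 6;  a_89 = 2;  a_90 = 0;  a_91 = 0;  a_92 = 1;  a_93 = 2
  a_94 = 4;  a_95 = 2;  a_96 = 5;  a_97 = 0;  a_98 = 5;  a_99 = 0
  a_100 = 4;  a_101 = 5;  a_102 = 0;  a_103 = 3;  a_104 = 2;  a_105 = 3
  a_106 = 4;  a_107 = 3;  a_108 = 0;  a_109 = 5;  a_110 = 0;  a_111 = 2
  a_112 = 5;  a_113 = 6;  a_114 = 1;  a_115 = 3;  a_116 = 1;  a_117 = 5
  a_118 = 1;  a_119 = 3;  a_120 = 3;  a_121 = 4;  a_122 = 2;  a_123 = 1
  a_124 = 1;  a_125 = 3;  a_126 = 0;  a_127 = 0;  a_128 = 4;  a_129 = 3
  a_130 = 2;  a_131 = 2;  a_132 = 1;  a_133 = 6;  a_134 = 1;  a_135 = 6
  a_136 = 4;  a_137 = 3;  a_138 = 2;  a_139 = 1;  a_140 = 1;  a_141 = 2
  a_142 = 0;  a_143 = 3;  a_144 = 3;  a_145 = 0;  a_146 = 1;  a_147 = 6
  a_148 = 0;  a_149 = 4;  a_150 = 0;  a_151 = 1;  a_152 = 4;  a_153 = 1
  a_154 = 3;  a_155 = 2;  a_156 = 3;  a_157 = 5;  a_158 = 3;  a_159 = 4
  a_160 = 6;  a_161 = 3;  a_162 = 3;  a_163 = 1;  a_164 = 0;  a_165 = 3
  a_166 = 4;  a_167 = 6;  a_168 = 5;  a_169 = 3;  a_170 = 2;  a_171 = 2
  a_172 = 2;  a_173 = 6;  a_174 = 5;  a_175 = 0;  a_176 = 0;  a_177 = 4
  a_178 = 5;  a_179 = 2;  a_180 = 3;  a_181 = 3;  a_182 = 5;  a_183 = 3
  a_184 = 5;  a_185 = 6;  a_186 = 0;  a_187 = 4;  a_188 = 4;  a_189 = 1
  a_190 = 6;  a_191 = 5;  a_192 = 1;  a_193 = 6;  a_194 = 1;  a_195 = 2
  a_196 = 4;  a_197 = 1;  a_198 = 5;  a_199 = 3;  a_200 = 4;  a_201 = 4
  a_202 = 3;  a_203 = 2;  a_204 = 6;  a_205 = 1;  a_206 = 1;  a_207 = 5
  a_208 = 4;  a_209 = 1;  a_210 = 1;  a_211 = 6;  a_212 = 2;  a_213 = 5
  a_214 = 1;  a_215 = 0;  a_216 = 4;  a_217 = 6;  a_218 = 3;  a_219 = 0
  a_220 = 1;  a_221 = 2;  a_222 = 0;  a_223 = 2;  a_224 = 3;  a_225 = 3
  a_226 = 0;  a_227 = 3;  a_228 = 6;  a_229 = 1;  a_230 = 6;  a_231 = 6
  a_232 = 3;  a_233 = 3;  a_234 = 3;  a_235 = 0;  a_236 = 4;  a_237 = 6
  a_238 = 5;  a_239 = 0;  a_240 = 2;  a_241 = 4;  a_242 = 6;  a_243 = 4
  a_244 = 2;  a_245 = 5;  a_246 = 4;  a_247 = 5;  a_248 = 2;  a_249 = 1
  a_250 = 3;  a_251 = 4;  a_252 = 1;  a_253 = 6;  a_254 = 4;  a_255 = 1
  a_256 = 2;  a_257 = 0;  a_258 = 6;  a_259 = 3;  a_260 = 5;  a_261 = 4
  a_262 = 1;  a_263 = 3;  a_264 = 6;  a_265 = 3;  a_266 = 0;  a_267 = 0
  a_268 = 2;  a_269 = 3;  a_270 = 1;  a_271 = 0;  a_272 = 2;  a_273 = 4
  a_274 = 2;  a_275 = 4;  a_276 = 0;  a_277 = 1;  a_278 = 6;  a_279 = 1
  a_280 = 4;  a_281 = 4;  a_282 = 2;  a_283 = 0;  a_284 = 2;  a_285 = 6
  a_286 = 3;  a_287 = 5;  a_288 = 6;  a_289 = 1;  a_290 = 4;  a_291 = 1
  a_292 = 2;  a_293 = 2;  a_294 = 6;  a_295 = 4;  a_296 = 0;  a_297 = 3
  a_298 = 3;  a_299 = 2;  a_300 = 1;  a_301 = 0;  a_302 = 2;  a_303 = 3
  a_304 = 2;  a_305 = 0;  a_306 = 6;  a_307 = 5;  a_308 = 5;  a_309 = 5
  a_310 = 3;  a_311 = 2
a_312 = 0·2 + 4·3 + 1·5 + 1·5 = 1
a_313 = 0·1 + 4·2 + 1·3 + 1·5 = 2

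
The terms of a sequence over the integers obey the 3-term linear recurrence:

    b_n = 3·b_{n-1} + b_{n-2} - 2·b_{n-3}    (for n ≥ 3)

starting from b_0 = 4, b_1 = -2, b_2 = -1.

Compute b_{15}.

-10168645

b_3 = 3·-1 + 1·-2 + -2·4 = -13
b_4 = 3·-13 + 1·-1 + -2·-2 = -36
b_5 = 3·-36 + 1·-13 + -2·-1 = -119
b_6 = 3·-119 + 1·-36 + -2·-13 = -367
b_7 = 3·-367 + 1·-119 + -2·-36 = -1148
b_8 = 3·-1148 + 1·-367 + -2·-119 = -3573
b_9 = 3·-3573 + 1·-1148 + -2·-367 = -11133
b_10 = 3·-11133 + 1·-3573 + -2·-1148 = -34676
b_11 = 3·-34676 + 1·-11133 + -2·-3573 = -108015
b_12 = 3·-108015 + 1·-34676 + -2·-11133 = -336455
b_13 = 3·-336455 + 1·-108015 + -2·-34676 = -1048028
b_14 = 3·-1048028 + 1·-336455 + -2·-108015 = -3264509
b_15 = 3·-3264509 + 1·-1048028 + -2·-336455 = -10168645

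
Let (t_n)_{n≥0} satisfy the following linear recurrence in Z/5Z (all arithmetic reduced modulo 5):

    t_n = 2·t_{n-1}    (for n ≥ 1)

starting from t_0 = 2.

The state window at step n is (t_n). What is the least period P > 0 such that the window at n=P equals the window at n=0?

n=0: window = (2)
n=1: window = (4)
n=2: window = (3)
n=3: window = (1)
n=4: window = (2)
window at n=4 equals window at n=0 → period = 4

4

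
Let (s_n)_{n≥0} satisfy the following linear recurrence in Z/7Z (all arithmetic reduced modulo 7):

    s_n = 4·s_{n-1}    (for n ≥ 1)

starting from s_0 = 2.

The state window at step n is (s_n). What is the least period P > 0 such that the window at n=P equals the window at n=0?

n=0: window = (2)
n=1: window = (1)
n=2: window = (4)
n=3: window = (2)
window at n=3 equals window at n=0 → period = 3

3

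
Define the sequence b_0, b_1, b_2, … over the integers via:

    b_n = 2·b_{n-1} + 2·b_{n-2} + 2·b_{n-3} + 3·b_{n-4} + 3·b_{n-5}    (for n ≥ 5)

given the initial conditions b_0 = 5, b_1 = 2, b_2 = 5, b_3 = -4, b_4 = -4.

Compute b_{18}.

17603774

b_5 = 2·-4 + 2·-4 + 2·5 + 3·2 + 3·5 = 15
b_6 = 2·15 + 2·-4 + 2·-4 + 3·5 + 3·2 = 35
b_7 = 2·35 + 2·15 + 2·-4 + 3·-4 + 3·5 = 95
b_8 = 2·95 + 2·35 + 2·15 + 3·-4 + 3·-4 = 266
b_9 = 2·266 + 2·95 + 2·35 + 3·15 + 3·-4 = 825
b_10 = 2·825 + 2·266 + 2·95 + 3·35 + 3·15 = 2522
b_11 = 2·2522 + 2·825 + 2·266 + 3·95 + 3·35 = 7616
b_12 = 2·7616 + 2·2522 + 2·825 + 3·266 + 3·95 = 23009
b_13 = 2·23009 + 2·7616 + 2·2522 + 3·825 + 3·266 = 69567
b_14 = 2·69567 + 2·23009 + 2·7616 + 3·2522 + 3·825 = 210425
b_15 = 2·210425 + 2·69567 + 2·23009 + 3·7616 + 3·2522 = 636416
b_16 = 2·636416 + 2·210425 + 2·69567 + 3·23009 + 3·7616 = 1924691
b_17 = 2·1924691 + 2·636416 + 2·210425 + 3·69567 + 3·23009 = 5820792
b_18 = 2·5820792 + 2·1924691 + 2·636416 + 3·210425 + 3·69567 = 17603774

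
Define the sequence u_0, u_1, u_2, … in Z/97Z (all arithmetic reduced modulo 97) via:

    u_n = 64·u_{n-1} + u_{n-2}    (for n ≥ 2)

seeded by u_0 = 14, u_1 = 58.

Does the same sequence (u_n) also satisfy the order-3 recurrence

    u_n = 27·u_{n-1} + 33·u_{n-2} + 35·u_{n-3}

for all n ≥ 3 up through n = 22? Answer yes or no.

Terms u_0..u_22: 14, 58, 40, 96, 73, 15, 63, 70, 81, 16, 38, 23, 55, 51, 21, 37, 61, 61, 85, 69, 39, 43, 75
n=3: candidate gives 89, actual u_3 = 96 ✗

no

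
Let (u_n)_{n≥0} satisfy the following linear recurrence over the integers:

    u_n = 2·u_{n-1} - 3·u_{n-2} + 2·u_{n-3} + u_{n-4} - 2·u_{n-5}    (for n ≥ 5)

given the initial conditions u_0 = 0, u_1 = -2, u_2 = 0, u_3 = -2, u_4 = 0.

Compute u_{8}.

u_5 = 2·0 + -3·-2 + 2·0 + 1·-2 + -2·0 = 4
u_6 = 2·4 + -3·0 + 2·-2 + 1·0 + -2·-2 = 8
u_7 = 2·8 + -3·4 + 2·0 + 1·-2 + -2·0 = 2
u_8 = 2·2 + -3·8 + 2·4 + 1·0 + -2·-2 = -8

-8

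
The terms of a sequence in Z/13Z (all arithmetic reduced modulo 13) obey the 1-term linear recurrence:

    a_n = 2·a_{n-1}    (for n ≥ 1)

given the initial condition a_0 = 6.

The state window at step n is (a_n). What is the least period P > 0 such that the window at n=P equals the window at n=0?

12

n=0: window = (6)
n=1: window = (12)
n=2: window = (11)
n=3: window = (9)
n=4: window = (5)
n=5: window = (10)
n=6: window = (7)
n=7: window = (1)
n=8: window = (2)
n=9: window = (4)
n=10: window = (8)
n=11: window = (3)
n=12: window = (6)
window at n=12 equals window at n=0 → period = 12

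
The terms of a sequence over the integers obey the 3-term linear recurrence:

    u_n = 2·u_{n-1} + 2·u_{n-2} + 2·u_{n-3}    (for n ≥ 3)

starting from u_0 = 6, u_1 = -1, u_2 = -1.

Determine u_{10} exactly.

u_3 = 2·-1 + 2·-1 + 2·6 = 8
u_4 = 2·8 + 2·-1 + 2·-1 = 12
u_5 = 2·12 + 2·8 + 2·-1 = 38
u_6 = 2·38 + 2·12 + 2·8 = 116
u_7 = 2·116 + 2·38 + 2·12 = 332
u_8 = 2·332 + 2·116 + 2·38 = 972
u_9 = 2·972 + 2·332 + 2·116 = 2840
u_10 = 2·2840 + 2·972 + 2·332 = 8288

8288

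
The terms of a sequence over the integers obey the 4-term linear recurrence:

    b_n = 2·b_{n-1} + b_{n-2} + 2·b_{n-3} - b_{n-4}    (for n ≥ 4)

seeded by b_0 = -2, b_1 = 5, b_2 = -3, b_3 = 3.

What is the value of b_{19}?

18662945

b_4 = 2·3 + 1·-3 + 2·5 + -1·-2 = 15
b_5 = 2·15 + 1·3 + 2·-3 + -1·5 = 22
b_6 = 2·22 + 1·15 + 2·3 + -1·-3 = 68
b_7 = 2·68 + 1·22 + 2·15 + -1·3 = 185
b_8 = 2·185 + 1·68 + 2·22 + -1·15 = 467
b_9 = 2·467 + 1·185 + 2·68 + -1·22 = 1233
b_10 = 2·1233 + 1·467 + 2·185 + -1·68 = 3235
b_11 = 2·3235 + 1·1233 + 2·467 + -1·185 = 8452
b_12 = 2·8452 + 1·3235 + 2·1233 + -1·467 = 22138
b_13 = 2·22138 + 1·8452 + 2·3235 + -1·1233 = 57965
b_14 = 2·57965 + 1·22138 + 2·8452 + -1·3235 = 151737
b_15 = 2·151737 + 1·57965 + 2·22138 + -1·8452 = 397263
b_16 = 2·397263 + 1·151737 + 2·57965 + -1·22138 = 1040055
b_17 = 2·1040055 + 1·397263 + 2·151737 + -1·57965 = 2722882
b_18 = 2·2722882 + 1·1040055 + 2·397263 + -1·151737 = 7128608
b_19 = 2·7128608 + 1·2722882 + 2·1040055 + -1·397263 = 18662945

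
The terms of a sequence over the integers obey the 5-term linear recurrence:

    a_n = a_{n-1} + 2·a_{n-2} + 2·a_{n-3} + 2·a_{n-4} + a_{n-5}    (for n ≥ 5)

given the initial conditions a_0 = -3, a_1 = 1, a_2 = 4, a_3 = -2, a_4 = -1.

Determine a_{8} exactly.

a_5 = 1·-1 + 2·-2 + 2·4 + 2·1 + 1·-3 = 2
a_6 = 1·2 + 2·-1 + 2·-2 + 2·4 + 1·1 = 5
a_7 = 1·5 + 2·2 + 2·-1 + 2·-2 + 1·4 = 7
a_8 = 1·7 + 2·5 + 2·2 + 2·-1 + 1·-2 = 17

17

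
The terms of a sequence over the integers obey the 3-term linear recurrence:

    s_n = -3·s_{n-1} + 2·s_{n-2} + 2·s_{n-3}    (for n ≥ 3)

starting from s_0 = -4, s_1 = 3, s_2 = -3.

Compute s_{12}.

s_3 = -3·-3 + 2·3 + 2·-4 = 7
s_4 = -3·7 + 2·-3 + 2·3 = -21
s_5 = -3·-21 + 2·7 + 2·-3 = 71
s_6 = -3·71 + 2·-21 + 2·7 = -241
s_7 = -3·-241 + 2·71 + 2·-21 = 823
s_8 = -3·823 + 2·-241 + 2·71 = -2809
s_9 = -3·-2809 + 2·823 + 2·-241 = 9591
s_10 = -3·9591 + 2·-2809 + 2·823 = -32745
s_11 = -3·-32745 + 2·9591 + 2·-2809 = 111799
s_12 = -3·111799 + 2·-32745 + 2·9591 = -381705

-381705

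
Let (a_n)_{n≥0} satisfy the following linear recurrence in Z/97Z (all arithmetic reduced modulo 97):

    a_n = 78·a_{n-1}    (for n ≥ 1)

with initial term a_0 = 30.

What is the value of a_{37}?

a_1 = 78·30 = 12
a_2 = 78·12 = 63
a_3 = 78·63 = 64
a_4 = 78·64 = 45
a_5 = 78·45 = 18
a_6 = 78·18 = 46
a_7 = 78·46 = 96
a_8 = 78·96 = 19
a_9 = 78·19 = 27
a_10 = 78·27 = 69
a_11 = 78·69 = 47
a_12 = 78·47 = 77
a_13 = 78·77 = 89
a_14 = 78·89 = 55
a_15 = 78·55 = 22
a_16 = 78·22 = 67
a_17 = 78·67 = 85
a_18 = 78·85 = 34
a_19 = 78·34 = 33
a_20 = 78·33 = 52
a_21 = 78·52 = 79
a_22 = 78·79 = 51
a_23 = 78·51 = 1
a_24 = 78·1 = 78
a_25 = 78·78 = 70
a_26 = 78·70 = 28
a_27 = 78·28 = 50
a_28 = 78·50 = 20
a_29 = 78·20 = 8
a_30 = 78·8 = 42
a_31 = 78·42 = 75
a_32 = 78·75 = 30
a_33 = 78·30 = 12
a_34 = 78·12 = 63
a_35 = 78·63 = 64
a_36 = 78·64 = 45
a_37 = 78·45 = 18

18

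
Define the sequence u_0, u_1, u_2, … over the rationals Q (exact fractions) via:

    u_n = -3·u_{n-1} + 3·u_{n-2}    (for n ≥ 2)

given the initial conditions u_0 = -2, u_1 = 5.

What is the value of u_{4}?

-297

u_2 = -3·5 + 3·-2 = -21
u_3 = -3·-21 + 3·5 = 78
u_4 = -3·78 + 3·-21 = -297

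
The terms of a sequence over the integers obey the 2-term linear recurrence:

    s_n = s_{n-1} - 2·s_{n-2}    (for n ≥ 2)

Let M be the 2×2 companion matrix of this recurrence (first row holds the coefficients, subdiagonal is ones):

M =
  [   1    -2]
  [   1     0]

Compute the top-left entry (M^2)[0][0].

(M^2)[0][0] is the top entry after applying M 2 times to the unit state (1, 0). Equivalently it is h_{3} for the auxiliary sequence (h_n) obeying the same recurrence with h_1 = 1 and h_i = 0 for 0 ≤ i < 1:
h_2 = 1·1 + -2·0 = 1
h_3 = 1·1 + -2·1 = -1

-1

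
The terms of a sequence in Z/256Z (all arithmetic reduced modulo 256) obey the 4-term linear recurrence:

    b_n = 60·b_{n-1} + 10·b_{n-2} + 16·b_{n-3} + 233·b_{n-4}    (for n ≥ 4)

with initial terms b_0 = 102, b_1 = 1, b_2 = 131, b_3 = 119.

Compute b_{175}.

b_4 = 60·119 + 10·131 + 16·1 + 233·102 = 232
b_5 = 60·232 + 10·119 + 16·131 + 233·1 = 31
b_6 = 60·31 + 10·232 + 16·119 + 233·131 = 255
b_7 = 60·255 + 10·31 + 16·232 + 233·119 = 201
b_8 = 60·201 + 10·255 + 16·31 + 233·232 = 42
b_9 = 60·42 + 10·201 + 16·255 + 233·31 = 217
Continuing the recurrence:
  b_10 = 39;  b_11 = 47;  b_12 = 84;  b_13 = 119;  b_14 = 155;  b_15 = 1
  b_16 = 46;  b_17 = 209;  b_18 = 235;  b_19 = 7;  b_20 = 192;  b_21 = 47
  b_22 = 215;  b_23 = 153;  b_24 = 242;  b_25 = 233;  b_26 = 79;  b_27 = 255
  b_28 = 172;  b_29 = 71;  b_30 = 51;  b_31 = 145;  b_32 = 246;  b_33 = 33
  b_34 = 211;  b_35 = 23;  b_36 = 152;  b_37 = 191;  b_38 = 47;  b_39 = 233
  b_40 = 186;  b_41 = 121;  b_42 = 247;  b_43 = 79;  b_44 = 4;  b_45 = 151
  b_46 = 75;  b_47 = 161;  b_48 = 190;  b_49 = 241;  b_50 = 59;  b_51 = 167
  b_52 = 112;  b_53 = 207;  b_54 = 7;  b_55 = 185;  b_56 = 130;  b_57 = 137
  b_58 = 31;  b_59 = 31;  b_60 = 92;  b_61 = 103;  b_62 = 227;  b_63 = 49
  b_64 = 134;  b_65 = 65;  b_66 = 35;  b_67 = 183;  b_68 = 72;  b_69 = 95
  b_70 = 95;  b_71 = 9;  b_72 = 74;  b_73 = 25;  b_74 = 199;  b_75 = 111
  b_76 = 180;  b_77 = 183;  b_78 = 251;  b_79 = 65;  b_80 = 78;  b_81 = 17
  b_82 = 139;  b_83 = 71;  b_84 = 32;  b_85 = 111;  b_86 = 55;  b_87 = 217
  b_88 = 18;  b_89 = 41;  b_90 = 239;  b_91 = 63;  b_92 = 12;  b_93 = 135
  b_94 = 147;  b_95 = 209;  b_96 = 22;  b_97 = 97;  b_98 = 115;  b_99 = 87
  b_100 = 248;  b_101 = 255;  b_102 = 143;  b_103 = 41;  b_104 = 218;  b_105 = 185
  b_106 = 151;  b_107 = 143;  b_108 = 100;  b_109 = 215;  b_110 = 171;  b_111 = 225
  b_112 = 222;  b_113 = 49;  b_114 = 219;  b_115 = 231;  b_116 = 208;  b_117 = 15
  b_118 = 103;  b_119 = 249;  b_120 = 162;  b_121 = 201;  b_122 = 191;  b_123 = 95
  b_124 = 188;  b_125 = 167;  b_126 = 67;  b_127 = 113;  b_128 = 166;  b_129 = 129
  b_130 = 195;  b_131 = 247;  b_132 = 168;  b_133 = 159;  b_134 = 191;  b_135 = 73
  b_136 = 106;  b_137 = 89;  b_138 = 103;  b_139 = 175;  b_140 = 20;  b_141 = 247
  b_142 = 91;  b_143 = 129;  b_144 = 110;  b_145 = 81;  b_146 = 43;  b_147 = 135
  b_148 = 128;  b_149 = 175;  b_150 = 151;  b_151 = 25;  b_152 = 50;  b_153 = 105
  b_154 = 143;  b_155 = 127;  b_156 = 108;  b_157 = 199;  b_158 = 243;  b_159 = 17
  b_160 = 54;  b_161 = 161;  b_162 = 19;  b_163 = 151;  b_164 = 88;  b_165 = 63
  b_166 = 239;  b_167 = 105;  b_168 = 250;  b_169 = 249;  b_170 = 55;  b_171 = 207
  b_172 = 196;  b_173 = 23
b_174 = 60·23 + 10·196 + 16·207 + 233·55 = 11
b_175 = 60·11 + 10·23 + 16·196 + 233·207 = 33

33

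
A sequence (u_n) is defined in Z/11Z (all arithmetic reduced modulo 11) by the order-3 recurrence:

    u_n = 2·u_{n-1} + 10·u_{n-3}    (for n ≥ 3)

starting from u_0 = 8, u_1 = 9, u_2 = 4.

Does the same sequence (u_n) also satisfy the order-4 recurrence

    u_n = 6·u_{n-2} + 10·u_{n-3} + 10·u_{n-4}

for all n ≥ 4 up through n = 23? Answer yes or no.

Terms u_0..u_23: 8, 9, 4, 0, 2, 0, 0, 9, 7, 3, 8, 9, 4, 0, 2, 0, 0, 9, 7, 3, 8, 9, 4, 0
n=4: candidate gives 7, actual u_4 = 2 ✗

no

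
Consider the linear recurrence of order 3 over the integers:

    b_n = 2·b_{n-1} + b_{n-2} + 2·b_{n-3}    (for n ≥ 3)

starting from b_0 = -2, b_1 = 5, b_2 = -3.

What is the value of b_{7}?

b_3 = 2·-3 + 1·5 + 2·-2 = -5
b_4 = 2·-5 + 1·-3 + 2·5 = -3
b_5 = 2·-3 + 1·-5 + 2·-3 = -17
b_6 = 2·-17 + 1·-3 + 2·-5 = -47
b_7 = 2·-47 + 1·-17 + 2·-3 = -117

-117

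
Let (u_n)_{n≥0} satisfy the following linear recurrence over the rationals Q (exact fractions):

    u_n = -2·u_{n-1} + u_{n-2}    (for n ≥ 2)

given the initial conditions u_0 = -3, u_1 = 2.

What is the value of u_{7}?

u_2 = -2·2 + 1·-3 = -7
u_3 = -2·-7 + 1·2 = 16
u_4 = -2·16 + 1·-7 = -39
u_5 = -2·-39 + 1·16 = 94
u_6 = -2·94 + 1·-39 = -227
u_7 = -2·-227 + 1·94 = 548

548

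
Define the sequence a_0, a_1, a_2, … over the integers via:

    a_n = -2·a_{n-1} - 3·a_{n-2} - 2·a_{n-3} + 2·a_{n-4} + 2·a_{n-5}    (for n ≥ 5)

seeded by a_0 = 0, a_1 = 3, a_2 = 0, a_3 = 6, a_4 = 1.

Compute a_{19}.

-7818

a_5 = -2·1 + -3·6 + -2·0 + 2·3 + 2·0 = -14
a_6 = -2·-14 + -3·1 + -2·6 + 2·0 + 2·3 = 19
a_7 = -2·19 + -3·-14 + -2·1 + 2·6 + 2·0 = 14
a_8 = -2·14 + -3·19 + -2·-14 + 2·1 + 2·6 = -43
a_9 = -2·-43 + -3·14 + -2·19 + 2·-14 + 2·1 = -20
a_10 = -2·-20 + -3·-43 + -2·14 + 2·19 + 2·-14 = 151
a_11 = -2·151 + -3·-20 + -2·-43 + 2·14 + 2·19 = -90
a_12 = -2·-90 + -3·151 + -2·-20 + 2·-43 + 2·14 = -291
a_13 = -2·-291 + -3·-90 + -2·151 + 2·-20 + 2·-43 = 424
a_14 = -2·424 + -3·-291 + -2·-90 + 2·151 + 2·-20 = 467
a_15 = -2·467 + -3·424 + -2·-291 + 2·-90 + 2·151 = -1502
a_16 = -2·-1502 + -3·467 + -2·424 + 2·-291 + 2·-90 = -7
a_17 = -2·-7 + -3·-1502 + -2·467 + 2·424 + 2·-291 = 3852
a_18 = -2·3852 + -3·-7 + -2·-1502 + 2·467 + 2·424 = -2897
a_19 = -2·-2897 + -3·3852 + -2·-7 + 2·-1502 + 2·467 = -7818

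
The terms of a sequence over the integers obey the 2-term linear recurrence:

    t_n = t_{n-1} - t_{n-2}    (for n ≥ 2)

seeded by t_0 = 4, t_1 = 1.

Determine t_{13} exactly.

1

t_2 = 1·1 + -1·4 = -3
t_3 = 1·-3 + -1·1 = -4
t_4 = 1·-4 + -1·-3 = -1
t_5 = 1·-1 + -1·-4 = 3
t_6 = 1·3 + -1·-1 = 4
t_7 = 1·4 + -1·3 = 1
(t_6, t_7) = (4, 1) = (t_0, t_1), so the sequence has period 6.
13 ≡ 1 (mod 6), hence t_13 = t_1 = 1.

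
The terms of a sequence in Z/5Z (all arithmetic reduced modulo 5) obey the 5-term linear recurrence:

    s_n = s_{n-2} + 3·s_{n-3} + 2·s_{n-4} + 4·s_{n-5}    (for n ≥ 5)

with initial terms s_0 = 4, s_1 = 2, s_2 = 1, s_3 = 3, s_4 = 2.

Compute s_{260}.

s_5 = 0·2 + 1·3 + 3·1 + 2·2 + 4·4 = 1
s_6 = 0·1 + 1·2 + 3·3 + 2·1 + 4·2 = 1
s_7 = 0·1 + 1·1 + 3·2 + 2·3 + 4·1 = 2
s_8 = 0·2 + 1·1 + 3·1 + 2·2 + 4·3 = 0
s_9 = 0·0 + 1·2 + 3·1 + 2·1 + 4·2 = 0
s_10 = 0·0 + 1·0 + 3·2 + 2·1 + 4·1 = 2
s_11 = 0·2 + 1·0 + 3·0 + 2·2 + 4·1 = 3
s_12 = 0·3 + 1·2 + 3·0 + 2·0 + 4·2 = 0
s_13 = 0·0 + 1·3 + 3·2 + 2·0 + 4·0 = 4
s_14 = 0·4 + 1·0 + 3·3 + 2·2 + 4·0 = 3
s_15 = 0·3 + 1·4 + 3·0 + 2·3 + 4·2 = 3
s_16 = 0·3 + 1·3 + 3·4 + 2·0 + 4·3 = 2
s_17 = 0·2 + 1·3 + 3·3 + 2·4 + 4·0 = 0
s_18 = 0·0 + 1·2 + 3·3 + 2·3 + 4·4 = 3
s_19 = 0·3 + 1·0 + 3·2 + 2·3 + 4·3 = 4
s_20 = 0·4 + 1·3 + 3·0 + 2·2 + 4·3 = 4
s_21 = 0·4 + 1·4 + 3·3 + 2·0 + 4·2 = 1
s_22 = 0·1 + 1·4 + 3·4 + 2·3 + 4·0 = 2
s_23 = 0·2 + 1·1 + 3·4 + 2·4 + 4·3 = 3
s_24 = 0·3 + 1·2 + 3·1 + 2·4 + 4·4 = 4
s_25 = 0·4 + 1·3 + 3·2 + 2·1 + 4·4 = 2
s_26 = 0·2 + 1·4 + 3·3 + 2·2 + 4·1 = 1
s_27 = 0·1 + 1·2 + 3·4 + 2·3 + 4·2 = 3
s_28 = 0·3 + 1·1 + 3·2 + 2·4 + 4·3 = 2
(s_24, s_25, s_26, s_27, s_28) = (4, 2, 1, 3, 2) = (s_0, s_1, s_2, s_3, s_4), so the sequence has period 24.
260 ≡ 20 (mod 24), hence s_260 = s_20 = 4.

4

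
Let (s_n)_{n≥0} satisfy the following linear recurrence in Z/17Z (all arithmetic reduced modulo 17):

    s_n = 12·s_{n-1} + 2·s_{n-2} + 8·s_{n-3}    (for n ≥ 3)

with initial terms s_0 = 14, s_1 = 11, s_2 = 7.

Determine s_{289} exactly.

15

s_3 = 12·7 + 2·11 + 8·14 = 14
s_4 = 12·14 + 2·7 + 8·11 = 15
s_5 = 12·15 + 2·14 + 8·7 = 9
s_6 = 12·9 + 2·15 + 8·14 = 12
s_7 = 12·12 + 2·9 + 8·15 = 10
s_8 = 12·10 + 2·12 + 8·9 = 12
Continuing the recurrence:
  s_9 = 5;  s_10 = 11;  s_11 = 0;  s_12 = 11;  s_13 = 16;  s_14 = 10
  s_15 = 2;  s_16 = 2;  s_17 = 6;  s_18 = 7;  s_19 = 10;  s_20 = 12
  s_21 = 16;  s_22 = 7;  s_23 = 8;  s_24 = 0;  s_25 = 4;  s_26 = 10
  s_27 = 9;  s_28 = 7;  s_29 = 12;  s_30 = 9;  s_31 = 1;  s_32 = 7
  s_33 = 5;  s_34 = 14;  s_35 = 13;  s_36 = 3;  s_37 = 4;  s_38 = 5
  s_39 = 7;  s_40 = 7;  s_41 = 2;  s_42 = 9;  s_43 = 15;  s_44 = 10
  s_45 = 1;  s_46 = 16;  s_47 = 2;  s_48 = 13;  s_49 = 16;  s_50 = 13
  s_51 = 3;  s_52 = 3;  s_53 = 10;  s_54 = 14;  s_55 = 8;  s_56 = 0
  s_57 = 9;  s_58 = 2;  s_59 = 8;  s_60 = 2;  s_61 = 5;  s_62 = 9
  s_63 = 15;  s_64 = 0;  s_65 = 0;  s_66 = 1;  s_67 = 12;  s_68 = 10
  s_69 = 16;  s_70 = 2;  s_71 = 0;  s_72 = 13;  s_73 = 2;  s_74 = 16
  s_75 = 11;  s_76 = 10;  s_77 = 15;  s_78 = 16;  s_79 = 13;  s_80 = 2
  s_81 = 8;  s_82 = 0;  s_83 = 15;  s_84 = 6;  s_85 = 0;  s_86 = 13
  s_87 = 0;  s_88 = 9;  s_89 = 8;  s_90 = 12;  s_91 = 11;  s_92 = 16
  s_93 = 4;  s_94 = 15;  s_95 = 10;  s_96 = 12;  s_97 = 12;  s_98 = 10
  s_99 = 2;  s_100 = 4;  s_101 = 13;  s_102 = 10;  s_103 = 8;  s_104 = 16
  s_105 = 16;  s_106 = 16;  s_107 = 12;  s_108 = 15;  s_109 = 9;  s_110 = 13
  s_111 = 5;  s_112 = 5;  s_113 = 4;  s_114 = 13;  s_115 = 0;  s_116 = 7
  s_117 = 1;  s_118 = 9;  s_119 = 13;  s_120 = 12;  s_121 = 4;  s_122 = 6
  s_123 = 6;  s_124 = 14;  s_125 = 7;  s_126 = 7;  s_127 = 6;  s_128 = 6
  s_129 = 4;  s_130 = 6;  s_131 = 9;  s_132 = 16;  s_133 = 3;  s_134 = 4
  s_135 = 12;  s_136 = 6;  s_137 = 9;  s_138 = 12;  s_139 = 6;  s_140 = 15
  s_141 = 16;  s_142 = 15;  s_143 = 9;  s_144 = 11;  s_145 = 15;  s_146 = 2
  s_147 = 6;  s_148 = 9;  s_149 = 0;  s_150 = 15;  s_151 = 14;  s_152 = 11
  s_153 = 8;  s_154 = 9;  s_155 = 8;  s_156 = 8;  s_157 = 14;  s_158 = 10
  s_159 = 8;  s_160 = 7;  s_161 = 10;  s_162 = 11;  s_163 = 4;  s_164 = 14
  s_165 = 9;  s_166 = 15;  s_167 = 4;  s_168 = 14;  s_169 = 7;  s_170 = 8
  s_171 = 1;  s_172 = 16;  s_173 = 3;  s_174 = 8;  s_175 = 9;  s_176 = 12
  s_177 = 5;  s_178 = 3;  s_179 = 6;  s_180 = 16;  s_181 = 7;  s_182 = 11
  s_183 = 2;  s_184 = 0;  s_185 = 7;  s_186 = 15;  s_187 = 7;  s_188 = 0
  s_189 = 15;  s_190 = 15;  s_191 = 6;  s_192 = 1;  s_193 = 8;  s_194 = 10
  s_195 = 8;  s_196 = 10;  s_197 = 12;  s_198 = 7;  s_199 = 1;  s_200 = 3
  s_201 = 9;  s_202 = 3;  s_203 = 10;  s_204 = 11;  s_205 = 6;  s_206 = 4
  s_207 = 12;  s_208 = 13;  s_209 = 8;  s_210 = 14;  s_211 = 16;  s_212 = 12
  s_213 = 16;  s_214 = 4;  s_215 = 6;  s_216 = 4;  s_217 = 7;  s_218 = 4
  s_219 = 9;  s_220 = 2;  s_221 = 6;  s_222 = 12;  s_223 = 2;  s_224 = 11
  s_225 = 11;  s_226 = 0;  s_227 = 8;  s_228 = 14;  s_229 = 14;  s_230 = 5
  s_231 = 13;  s_232 = 6;  s_233 = 2;  s_234 = 4;  s_235 = 15;  s_236 = 0
  s_237 = 11;  s_238 = 14;  s_239 = 3;  s_240 = 16;  s_241 = 4;  s_242 = 2
  s_243 = 7;  s_244 = 1;  s_245 = 8;  s_246 = 1;  s_247 = 2;  s_248 = 5
  s_249 = 4;  s_250 = 6;  s_251 = 1;  s_252 = 5;  s_253 = 8;  s_254 = 12
  s_255 = 13;  s_256 = 6;  s_257 = 7;  s_258 = 13;  s_259 = 14;  s_260 = 12
  s_261 = 4;  s_262 = 14;  s_263 = 0;  s_264 = 9;  s_265 = 16;  s_266 = 6
  s_267 = 6;  s_268 = 8;  s_269 = 3;  s_270 = 15;  s_271 = 12;  s_272 = 11
  s_273 = 4;  s_274 = 13;  s_275 = 14;  s_276 = 5;  s_277 = 5;  s_278 = 12
  s_279 = 7;  s_280 = 12;  s_281 = 16;  s_282 = 0;  s_283 = 9;  s_284 = 15
  s_285 = 11;  s_286 = 13;  s_287 = 9
s_288 = 12·9 + 2·13 + 8·11 = 1
s_289 = 12·1 + 2·9 + 8·13 = 15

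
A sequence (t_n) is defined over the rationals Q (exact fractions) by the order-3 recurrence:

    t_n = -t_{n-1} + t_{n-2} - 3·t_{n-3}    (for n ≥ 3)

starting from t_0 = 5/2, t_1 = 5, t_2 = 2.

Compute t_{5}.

t_3 = -1·2 + 1·5 + -3·5/2 = -9/2
t_4 = -1·-9/2 + 1·2 + -3·5 = -17/2
t_5 = -1·-17/2 + 1·-9/2 + -3·2 = -2

-2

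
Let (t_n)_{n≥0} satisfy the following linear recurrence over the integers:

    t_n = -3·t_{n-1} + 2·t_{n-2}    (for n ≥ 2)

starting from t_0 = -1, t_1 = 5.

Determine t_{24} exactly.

-23405446682281

t_2 = -3·5 + 2·-1 = -17
t_3 = -3·-17 + 2·5 = 61
t_4 = -3·61 + 2·-17 = -217
t_5 = -3·-217 + 2·61 = 773
t_6 = -3·773 + 2·-217 = -2753
t_7 = -3·-2753 + 2·773 = 9805
t_8 = -3·9805 + 2·-2753 = -34921
t_9 = -3·-34921 + 2·9805 = 124373
t_10 = -3·124373 + 2·-34921 = -442961
t_11 = -3·-442961 + 2·124373 = 1577629
t_12 = -3·1577629 + 2·-442961 = -5618809
t_13 = -3·-5618809 + 2·1577629 = 20011685
t_14 = -3·20011685 + 2·-5618809 = -71272673
t_15 = -3·-71272673 + 2·20011685 = 253841389
t_16 = -3·253841389 + 2·-71272673 = -904069513
t_17 = -3·-904069513 + 2·253841389 = 3219891317
t_18 = -3·3219891317 + 2·-904069513 = -11467812977
t_19 = -3·-11467812977 + 2·3219891317 = 40843221565
t_20 = -3·40843221565 + 2·-11467812977 = -145465290649
t_21 = -3·-145465290649 + 2·40843221565 = 518082315077
t_22 = -3·518082315077 + 2·-145465290649 = -1845177526529
t_23 = -3·-1845177526529 + 2·518082315077 = 6571697209741
t_24 = -3·6571697209741 + 2·-1845177526529 = -23405446682281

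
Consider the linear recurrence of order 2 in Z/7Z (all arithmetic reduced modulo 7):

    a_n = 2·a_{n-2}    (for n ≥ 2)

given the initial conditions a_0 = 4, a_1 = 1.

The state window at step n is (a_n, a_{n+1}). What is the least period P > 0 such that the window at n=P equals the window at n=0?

6

n=0: window = (4, 1)
n=1: window = (1, 1)
n=2: window = (1, 2)
n=3: window = (2, 2)
n=4: window = (2, 4)
n=5: window = (4, 4)
n=6: window = (4, 1)
window at n=6 equals window at n=0 → period = 6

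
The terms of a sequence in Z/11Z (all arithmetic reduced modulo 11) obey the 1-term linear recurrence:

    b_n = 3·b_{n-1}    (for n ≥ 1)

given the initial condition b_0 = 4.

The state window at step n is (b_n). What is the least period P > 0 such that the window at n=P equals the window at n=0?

5

n=0: window = (4)
n=1: window = (1)
n=2: window = (3)
n=3: window = (9)
n=4: window = (5)
n=5: window = (4)
window at n=5 equals window at n=0 → period = 5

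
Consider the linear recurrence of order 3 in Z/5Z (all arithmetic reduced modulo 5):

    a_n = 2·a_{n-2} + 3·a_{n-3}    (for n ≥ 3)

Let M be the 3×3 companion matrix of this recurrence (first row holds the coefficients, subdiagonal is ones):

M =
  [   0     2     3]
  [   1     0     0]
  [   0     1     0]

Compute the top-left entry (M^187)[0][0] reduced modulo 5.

0

(M^187)[0][0] is the top entry after applying M 187 times to the unit state (1, 0, 0). Equivalently it is h_{189} for the auxiliary sequence (h_n) obeying the same recurrence with h_2 = 1 and h_i = 0 for 0 ≤ i < 2:
h_3 = 0·1 + 2·0 + 3·0 = 0
h_4 = 0·0 + 2·1 + 3·0 = 2
h_5 = 0·2 + 2·0 + 3·1 = 3
h_6 = 0·3 + 2·2 + 3·0 = 4
h_7 = 0·4 + 2·3 + 3·2 = 2
h_8 = 0·2 + 2·4 + 3·3 = 2
Continuing the recurrence:
  h_9 = 1;  h_10 = 0;  h_11 = 3;  h_12 = 3;  h_13 = 1;  h_14 = 0
  h_15 = 1;  h_16 = 3;  h_17 = 2;  h_18 = 4;  h_19 = 3;  h_20 = 4
  h_21 = 3;  h_22 = 2;  h_23 = 3;  h_24 = 3;  h_25 = 2;  h_26 = 0
  h_27 = 3;  h_28 = 1;  h_29 = 1;  h_30 = 1;  h_31 = 0;  h_32 = 0
  h_33 = 3;  h_34 = 0;  h_35 = 1;  h_36 = 4;  h_37 = 2;  h_38 = 1
  h_39 = 1;  h_40 = 3;  h_41 = 0;  h_42 = 4;  h_43 = 4;  h_44 = 3
  h_45 = 0;  h_46 = 3;  h_47 = 4;  h_48 = 1;  h_49 = 2;  h_50 = 4
  h_51 = 2;  h_52 = 4;  h_53 = 1;  h_54 = 4;  h_55 = 4;  h_56 = 1
  h_57 = 0;  h_58 = 4;  h_59 = 3;  h_60 = 3;  h_61 = 3;  h_62 = 0
  h_63 = 0;  h_64 = 4;  h_65 = 0;  h_66 = 3;  h_67 = 2;  h_68 = 1
  h_69 = 3;  h_70 = 3;  h_71 = 4;  h_72 = 0;  h_73 = 2;  h_74 = 2
  h_75 = 4;  h_76 = 0;  h_77 = 4;  h_78 = 2;  h_79 = 3;  h_80 = 1
  h_81 = 2;  h_82 = 1;  h_83 = 2;  h_84 = 3;  h_85 = 2;  h_86 = 2
  h_87 = 3;  h_88 = 0;  h_89 = 2;  h_90 = 4;  h_91 = 4;  h_92 = 4
  h_93 = 0;  h_94 = 0;  h_95 = 2;  h_96 = 0;  h_97 = 4;  h_98 = 1
  h_99 = 3;  h_100 = 4;  h_101 = 4;  h_102 = 2;  h_103 = 0;  h_104 = 1
  h_105 = 1;  h_106 = 2;  h_107 = 0;  h_108 = 2;  h_109 = 1;  h_110 = 4
  h_111 = 3;  h_112 = 1;  h_113 = 3;  h_114 = 1;  h_115 = 4;  h_116 = 1
  h_117 = 1;  h_118 = 4;  h_119 = 0;  h_120 = 1;  h_121 = 2;  h_122 = 2
  h_123 = 2;  h_124 = 0;  h_125 = 0;  h_126 = 1;  h_127 = 0;  h_128 = 2
  h_129 = 3;  h_130 = 4;  h_131 = 2;  h_132 = 2;  h_133 = 1;  h_134 = 0
  h_135 = 3;  h_136 = 3;  h_137 = 1;  h_138 = 0;  h_139 = 1;  h_140 = 3
  h_141 = 2;  h_142 = 4;  h_143 = 3;  h_144 = 4;  h_145 = 3;  h_146 = 2
  h_147 = 3;  h_148 = 3;  h_149 = 2;  h_150 = 0;  h_151 = 3;  h_152 = 1
  h_153 = 1;  h_154 = 1;  h_155 = 0;  h_156 = 0;  h_157 = 3;  h_158 = 0
  h_159 = 1;  h_160 = 4;  h_161 = 2;  h_162 = 1;  h_163 = 1;  h_164 = 3
  h_165 = 0;  h_166 = 4;  h_167 = 4;  h_168 = 3;  h_169 = 0;  h_170 = 3
  h_171 = 4;  h_172 = 1;  h_173 = 2;  h_174 = 4;  h_175 = 2;  h_176 = 4
  h_177 = 1;  h_178 = 4;  h_179 = 4;  h_180 = 1;  h_181 = 0;  h_182 = 4
  h_183 = 3;  h_184 = 3;  h_185 = 3;  h_186 = 0;  h_187 = 0
h_188 = 0·0 + 2·0 + 3·3 = 4
h_189 = 0·4 + 2·0 + 3·0 = 0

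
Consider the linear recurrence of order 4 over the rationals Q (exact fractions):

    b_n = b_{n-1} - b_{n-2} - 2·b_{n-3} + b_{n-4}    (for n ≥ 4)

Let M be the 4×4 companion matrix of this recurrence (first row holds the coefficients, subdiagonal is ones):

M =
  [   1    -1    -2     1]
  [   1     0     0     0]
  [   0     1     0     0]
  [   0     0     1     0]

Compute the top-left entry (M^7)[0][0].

(M^7)[0][0] is the top entry after applying M 7 times to the unit state (1, 0, 0, 0). Equivalently it is h_{10} for the auxiliary sequence (h_n) obeying the same recurrence with h_3 = 1 and h_i = 0 for 0 ≤ i < 3:
h_4 = 1·1 + -1·0 + -2·0 + 1·0 = 1
h_5 = 1·1 + -1·1 + -2·0 + 1·0 = 0
h_6 = 1·0 + -1·1 + -2·1 + 1·0 = -3
h_7 = 1·-3 + -1·0 + -2·1 + 1·1 = -4
h_8 = 1·-4 + -1·-3 + -2·0 + 1·1 = 0
h_9 = 1·0 + -1·-4 + -2·-3 + 1·0 = 10
h_10 = 1·10 + -1·0 + -2·-4 + 1·-3 = 15

15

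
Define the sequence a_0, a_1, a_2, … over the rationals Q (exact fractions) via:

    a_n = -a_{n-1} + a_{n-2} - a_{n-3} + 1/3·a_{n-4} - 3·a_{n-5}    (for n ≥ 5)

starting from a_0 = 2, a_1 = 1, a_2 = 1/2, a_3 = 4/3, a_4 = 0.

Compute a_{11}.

-4069/54

a_5 = -1·0 + 1·4/3 + -1·1/2 + 1/3·1 + -3·2 = -29/6
a_6 = -1·-29/6 + 1·0 + -1·4/3 + 1/3·1/2 + -3·1 = 2/3
a_7 = -1·2/3 + 1·-29/6 + -1·0 + 1/3·4/3 + -3·1/2 = -59/9
a_8 = -1·-59/9 + 1·2/3 + -1·-29/6 + 1/3·0 + -3·4/3 = 145/18
a_9 = -1·145/18 + 1·-59/9 + -1·2/3 + 1/3·-29/6 + -3·0 = -152/9
a_10 = -1·-152/9 + 1·145/18 + -1·-59/9 + 1/3·2/3 + -3·-29/6 = 416/9
a_11 = -1·416/9 + 1·-152/9 + -1·145/18 + 1/3·-59/9 + -3·2/3 = -4069/54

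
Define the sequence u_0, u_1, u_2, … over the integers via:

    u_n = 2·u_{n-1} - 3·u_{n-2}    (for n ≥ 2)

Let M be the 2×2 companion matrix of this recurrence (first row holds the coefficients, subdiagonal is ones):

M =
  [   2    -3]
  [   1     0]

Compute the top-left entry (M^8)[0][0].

(M^8)[0][0] is the top entry after applying M 8 times to the unit state (1, 0). Equivalently it is h_{9} for the auxiliary sequence (h_n) obeying the same recurrence with h_1 = 1 and h_i = 0 for 0 ≤ i < 1:
h_2 = 2·1 + -3·0 = 2
h_3 = 2·2 + -3·1 = 1
h_4 = 2·1 + -3·2 = -4
h_5 = 2·-4 + -3·1 = -11
h_6 = 2·-11 + -3·-4 = -10
h_7 = 2·-10 + -3·-11 = 13
h_8 = 2·13 + -3·-10 = 56
h_9 = 2·56 + -3·13 = 73

73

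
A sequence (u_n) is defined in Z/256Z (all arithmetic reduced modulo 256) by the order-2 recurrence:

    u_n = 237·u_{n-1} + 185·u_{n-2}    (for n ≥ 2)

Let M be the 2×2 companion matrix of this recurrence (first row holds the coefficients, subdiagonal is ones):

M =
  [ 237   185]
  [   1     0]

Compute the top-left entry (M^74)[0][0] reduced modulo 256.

(M^74)[0][0] is the top entry after applying M 74 times to the unit state (1, 0). Equivalently it is h_{75} for the auxiliary sequence (h_n) obeying the same recurrence with h_1 = 1 and h_i = 0 for 0 ≤ i < 1:
h_2 = 237·1 + 185·0 = 237
h_3 = 237·237 + 185·1 = 34
h_4 = 237·34 + 185·237 = 191
h_5 = 237·191 + 185·34 = 101
h_6 = 237·101 + 185·191 = 136
h_7 = 237·136 + 185·101 = 229
h_8 = 237·229 + 185·136 = 73
h_9 = 237·73 + 185·229 = 18
h_10 = 237·18 + 185·73 = 107
h_11 = 237·107 + 185·18 = 17
h_12 = 237·17 + 185·107 = 16
h_13 = 237·16 + 185·17 = 25
h_14 = 237·25 + 185·16 = 181
h_15 = 237·181 + 185·25 = 162
h_16 = 237·162 + 185·181 = 199
h_17 = 237·199 + 185·162 = 77
h_18 = 237·77 + 185·199 = 24
h_19 = 237·24 + 185·77 = 221
h_20 = 237·221 + 185·24 = 241
h_21 = 237·241 + 185·221 = 210
h_22 = 237·210 + 185·241 = 147
h_23 = 237·147 + 185·210 = 217
h_24 = 237·217 + 185·147 = 32
h_25 = 237·32 + 185·217 = 113
h_26 = 237·113 + 185·32 = 189
h_27 = 237·189 + 185·113 = 162
h_28 = 237·162 + 185·189 = 143
h_29 = 237·143 + 185·162 = 117
h_30 = 237·117 + 185·143 = 168
h_31 = 237·168 + 185·117 = 21
h_32 = 237·21 + 185·168 = 217
h_33 = 237·217 + 185·21 = 18
h_34 = 237·18 + 185·217 = 123
h_35 = 237·123 + 185·18 = 225
h_36 = 237·225 + 185·123 = 48
h_37 = 237·48 + 185·225 = 9
h_38 = 237·9 + 185·48 = 5
h_39 = 237·5 + 185·9 = 34
h_40 = 237·34 + 185·5 = 23
h_41 = 237·23 + 185·34 = 221
h_42 = 237·221 + 185·23 = 56
h_43 = 237·56 + 185·221 = 141
h_44 = 237·141 + 185·56 = 1
h_45 = 237·1 + 185·141 = 210
h_46 = 237·210 + 185·1 = 35
h_47 = 237·35 + 185·210 = 41
h_48 = 237·41 + 185·35 = 64
h_49 = 237·64 + 185·41 = 225
h_50 = 237·225 + 185·64 = 141
h_51 = 237·141 + 185·225 = 34
h_52 = 237·34 + 185·141 = 95
h_53 = 237·95 + 185·34 = 133
h_54 = 237·133 + 185·95 = 200
h_55 = 237·200 + 185·133 = 69
h_56 = 237·69 + 185·200 = 105
h_57 = 237·105 + 185·69 = 18
h_58 = 237·18 + 185·105 = 139
h_59 = 237·139 + 185·18 = 177
h_60 = 237·177 + 185·139 = 80
h_61 = 237·80 + 185·177 = 249
h_62 = 237·249 + 185·80 = 85
h_63 = 237·85 + 185·249 = 162
h_64 = 237·162 + 185·85 = 103
h_65 = 237·103 + 185·162 = 109
h_66 = 237·109 + 185·103 = 88
h_67 = 237·88 + 185·109 = 61
h_68 = 237·61 + 185·88 = 17
h_69 = 237·17 + 185·61 = 210
h_70 = 237·210 + 185·17 = 179
h_71 = 237·179 + 185·210 = 121
h_72 = 237·121 + 185·179 = 96
h_73 = 237·96 + 185·121 = 81
h_74 = 237·81 + 185·96 = 93
h_75 = 237·93 + 185·81 = 162

162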